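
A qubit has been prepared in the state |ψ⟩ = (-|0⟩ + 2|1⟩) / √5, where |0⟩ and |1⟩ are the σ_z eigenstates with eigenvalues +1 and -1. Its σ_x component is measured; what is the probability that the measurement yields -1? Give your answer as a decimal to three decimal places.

|-x⟩ = (|0⟩ - |1⟩)/√2, so ⟨-x|ψ⟩ = (-3) / (√2·√5).
P = |-3|² / 10 = 9/10.

0.900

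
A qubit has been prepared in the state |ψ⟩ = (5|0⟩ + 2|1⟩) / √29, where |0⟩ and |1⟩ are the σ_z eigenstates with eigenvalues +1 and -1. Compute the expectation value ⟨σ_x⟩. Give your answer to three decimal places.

⟨σ_x⟩ = 2 Re(a* b)/(|a|²+|b|²) with a = 5, b = 2.
a* b = 10, so ⟨σ_x⟩ = 20/29.

0.690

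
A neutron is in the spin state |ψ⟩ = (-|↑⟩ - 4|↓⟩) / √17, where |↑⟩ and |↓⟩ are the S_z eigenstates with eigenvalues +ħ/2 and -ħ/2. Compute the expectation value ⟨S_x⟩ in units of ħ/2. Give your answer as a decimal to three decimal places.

0.471

⟨σ_x⟩ = 2 Re(a* b)/(|a|²+|b|²) with a = -1, b = -4.
a* b = 4, so ⟨σ_x⟩ = 8/17.
⟨S_x⟩ = (ħ/2)·⟨σ_x⟩.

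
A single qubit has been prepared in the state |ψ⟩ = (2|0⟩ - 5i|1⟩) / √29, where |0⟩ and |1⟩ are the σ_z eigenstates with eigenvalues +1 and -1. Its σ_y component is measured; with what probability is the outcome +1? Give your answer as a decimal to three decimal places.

|+y⟩ = (|0⟩ + i|1⟩)/√2, so ⟨+y|ψ⟩ = (-3) / (√2·√29).
P = |-3|² / 58 = 9/58.

0.155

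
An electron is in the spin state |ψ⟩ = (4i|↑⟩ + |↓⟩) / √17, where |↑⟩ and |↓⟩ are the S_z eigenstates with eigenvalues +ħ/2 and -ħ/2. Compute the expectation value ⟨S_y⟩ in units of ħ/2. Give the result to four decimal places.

-0.4706

⟨σ_y⟩ = 2 Im(a* b)/(|a|²+|b|²) with a = 4i, b = 1.
a* b = -4i, so ⟨σ_y⟩ = -8/17.
⟨S_y⟩ = (ħ/2)·⟨σ_y⟩.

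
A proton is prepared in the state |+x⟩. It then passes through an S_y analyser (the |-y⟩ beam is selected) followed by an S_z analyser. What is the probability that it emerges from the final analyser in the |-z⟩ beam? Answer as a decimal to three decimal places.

First analyser (S_y): from |+x⟩, P(|-y⟩) = 1/2.
After stage 1 the state is |-y⟩; P(|-z⟩) = |⟨-z|-y⟩|² = 1/2.
Joint probability = 1/2 × 1/2 = 0.250.

0.250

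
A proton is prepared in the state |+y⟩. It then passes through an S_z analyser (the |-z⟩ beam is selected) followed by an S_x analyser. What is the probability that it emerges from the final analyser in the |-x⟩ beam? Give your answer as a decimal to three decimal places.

First analyser (S_z): from |+y⟩, P(|-z⟩) = 1/2.
After stage 1 the state is |-z⟩; P(|-x⟩) = |⟨-x|-z⟩|² = 1/2.
Joint probability = 1/2 × 1/2 = 0.250.

0.250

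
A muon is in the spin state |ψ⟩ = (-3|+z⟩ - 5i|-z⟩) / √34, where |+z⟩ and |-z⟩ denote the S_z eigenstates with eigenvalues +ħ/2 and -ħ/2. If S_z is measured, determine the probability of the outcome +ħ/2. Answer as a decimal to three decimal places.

The +ħ/2 outcome corresponds to |+z⟩. Its amplitude in |ψ⟩ is -3/√34.
P = |-3|² / 34 = 9/34.

0.265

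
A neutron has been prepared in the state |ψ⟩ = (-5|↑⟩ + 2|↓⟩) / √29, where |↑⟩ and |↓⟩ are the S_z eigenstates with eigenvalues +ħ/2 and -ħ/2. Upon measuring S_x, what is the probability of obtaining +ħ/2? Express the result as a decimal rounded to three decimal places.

0.155

|+x⟩ = (|↑⟩ + |↓⟩)/√2, so ⟨+x|ψ⟩ = (-3) / (√2·√29).
P = |-3|² / 58 = 9/58.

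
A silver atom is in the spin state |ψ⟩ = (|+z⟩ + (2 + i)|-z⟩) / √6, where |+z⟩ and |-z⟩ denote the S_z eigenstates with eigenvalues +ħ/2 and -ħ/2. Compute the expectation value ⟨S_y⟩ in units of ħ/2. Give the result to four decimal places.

0.3333

⟨σ_y⟩ = 2 Im(a* b)/(|a|²+|b|²) with a = 1, b = (2 + i).
a* b = (2 + i), so ⟨σ_y⟩ = 2/6.
⟨S_y⟩ = (ħ/2)·⟨σ_y⟩.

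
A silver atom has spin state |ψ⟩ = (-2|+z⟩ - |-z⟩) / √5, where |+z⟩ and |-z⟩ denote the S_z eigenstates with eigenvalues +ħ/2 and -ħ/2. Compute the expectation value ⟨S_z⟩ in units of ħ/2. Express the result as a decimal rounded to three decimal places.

⟨σ_z⟩ = |a|² - |b|² divided by |a|²+|b|², with a, b the |+z⟩, |-z⟩ amplitudes.
= (4 - 1)/5 = 3/5.
⟨S_z⟩ = (ħ/2)·⟨σ_z⟩.

0.600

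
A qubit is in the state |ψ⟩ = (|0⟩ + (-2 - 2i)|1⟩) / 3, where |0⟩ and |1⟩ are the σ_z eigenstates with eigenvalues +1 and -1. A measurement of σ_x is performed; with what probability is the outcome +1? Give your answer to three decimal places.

0.278

|+x⟩ = (|0⟩ + |1⟩)/√2, so ⟨+x|ψ⟩ = (-1 - 2i) / (√2·3).
P = |-1 - 2i|² / 18 = 5/18.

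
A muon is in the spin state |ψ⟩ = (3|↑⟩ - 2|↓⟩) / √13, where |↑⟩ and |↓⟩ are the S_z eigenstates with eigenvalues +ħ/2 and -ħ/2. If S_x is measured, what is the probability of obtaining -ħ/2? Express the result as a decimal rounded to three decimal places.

0.962

|-x⟩ = (|↑⟩ - |↓⟩)/√2, so ⟨-x|ψ⟩ = (5) / (√2·√13).
P = |5|² / 26 = 25/26.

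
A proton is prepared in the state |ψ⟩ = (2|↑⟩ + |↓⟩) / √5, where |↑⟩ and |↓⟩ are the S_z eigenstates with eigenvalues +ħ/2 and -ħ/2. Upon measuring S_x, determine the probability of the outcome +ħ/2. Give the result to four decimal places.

|+x⟩ = (|↑⟩ + |↓⟩)/√2, so ⟨+x|ψ⟩ = (3) / (√2·√5).
P = |3|² / 10 = 9/10.

0.9000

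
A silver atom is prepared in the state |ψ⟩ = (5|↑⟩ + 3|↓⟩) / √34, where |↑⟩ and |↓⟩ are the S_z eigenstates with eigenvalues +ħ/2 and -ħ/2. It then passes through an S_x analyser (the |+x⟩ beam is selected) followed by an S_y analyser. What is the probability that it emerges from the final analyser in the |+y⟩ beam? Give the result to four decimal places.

0.4706

First analyser (S_x): P(|+x⟩) = |⟨+x|ψ⟩|² = 64/68.
After stage 1 the state is |+x⟩; P(|+y⟩) = |⟨+y|+x⟩|² = 1/2.
Joint probability = 64/68 × 1/2 = 0.4706.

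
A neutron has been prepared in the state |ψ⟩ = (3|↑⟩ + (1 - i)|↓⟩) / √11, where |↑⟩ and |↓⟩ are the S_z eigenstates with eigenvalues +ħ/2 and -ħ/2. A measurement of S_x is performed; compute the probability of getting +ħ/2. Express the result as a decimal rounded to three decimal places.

0.773

|+x⟩ = (|↑⟩ + |↓⟩)/√2, so ⟨+x|ψ⟩ = (4 - i) / (√2·√11).
P = |4 - i|² / 22 = 17/22.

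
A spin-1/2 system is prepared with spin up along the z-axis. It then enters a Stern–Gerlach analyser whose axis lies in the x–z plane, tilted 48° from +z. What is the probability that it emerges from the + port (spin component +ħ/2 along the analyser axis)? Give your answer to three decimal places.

For spin-½, the probability of finding spin-up along an axis at angle θ to the initial spin direction is cos²(θ/2); spin-down is sin²(θ/2).
θ = 48°, so P = cos²(24°) ≈ 0.835.

0.835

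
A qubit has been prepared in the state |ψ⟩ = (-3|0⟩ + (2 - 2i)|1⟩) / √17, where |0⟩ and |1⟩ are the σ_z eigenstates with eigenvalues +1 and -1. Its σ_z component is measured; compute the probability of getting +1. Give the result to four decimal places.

The +1 outcome corresponds to |0⟩. Its amplitude in |ψ⟩ is -3/√17.
P = |-3|² / 17 = 9/17.

0.5294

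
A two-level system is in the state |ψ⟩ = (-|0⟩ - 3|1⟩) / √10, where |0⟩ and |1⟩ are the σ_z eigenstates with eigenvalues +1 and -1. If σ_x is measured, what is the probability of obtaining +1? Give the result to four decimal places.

|+x⟩ = (|0⟩ + |1⟩)/√2, so ⟨+x|ψ⟩ = (-4) / (√2·√10).
P = |-4|² / 20 = 16/20.

0.8000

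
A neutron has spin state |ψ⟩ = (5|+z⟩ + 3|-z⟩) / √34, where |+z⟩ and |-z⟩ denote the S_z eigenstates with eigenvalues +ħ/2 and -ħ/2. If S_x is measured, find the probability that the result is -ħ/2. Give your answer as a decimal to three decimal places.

0.059

|-x⟩ = (|+z⟩ - |-z⟩)/√2, so ⟨-x|ψ⟩ = (2) / (√2·√34).
P = |2|² / 68 = 4/68.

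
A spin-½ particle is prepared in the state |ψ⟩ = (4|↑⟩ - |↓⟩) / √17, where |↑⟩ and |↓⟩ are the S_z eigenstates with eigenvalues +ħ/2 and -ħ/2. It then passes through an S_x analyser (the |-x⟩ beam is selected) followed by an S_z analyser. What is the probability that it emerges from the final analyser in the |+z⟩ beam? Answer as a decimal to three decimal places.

0.368

First analyser (S_x): P(|-x⟩) = |⟨-x|ψ⟩|² = 25/34.
After stage 1 the state is |-x⟩; P(|+z⟩) = |⟨+z|-x⟩|² = 1/2.
Joint probability = 25/34 × 1/2 = 0.368.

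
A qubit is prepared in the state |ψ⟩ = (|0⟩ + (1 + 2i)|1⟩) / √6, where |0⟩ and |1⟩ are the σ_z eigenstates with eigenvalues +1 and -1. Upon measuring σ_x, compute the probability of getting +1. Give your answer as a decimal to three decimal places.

|+x⟩ = (|0⟩ + |1⟩)/√2, so ⟨+x|ψ⟩ = (2 + 2i) / (√2·√6).
P = |2 + 2i|² / 12 = 8/12.

0.667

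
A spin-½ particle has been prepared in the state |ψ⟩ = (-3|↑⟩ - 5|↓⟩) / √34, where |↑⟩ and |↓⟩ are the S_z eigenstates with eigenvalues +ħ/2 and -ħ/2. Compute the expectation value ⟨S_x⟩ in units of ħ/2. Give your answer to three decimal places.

0.882

⟨σ_x⟩ = 2 Re(a* b)/(|a|²+|b|²) with a = -3, b = -5.
a* b = 15, so ⟨σ_x⟩ = 30/34.
⟨S_x⟩ = (ħ/2)·⟨σ_x⟩.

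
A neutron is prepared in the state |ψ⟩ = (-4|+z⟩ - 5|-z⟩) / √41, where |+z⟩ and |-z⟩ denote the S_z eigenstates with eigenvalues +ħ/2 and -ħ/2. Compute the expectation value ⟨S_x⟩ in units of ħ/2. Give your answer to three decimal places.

⟨σ_x⟩ = 2 Re(a* b)/(|a|²+|b|²) with a = -4, b = -5.
a* b = 20, so ⟨σ_x⟩ = 40/41.
⟨S_x⟩ = (ħ/2)·⟨σ_x⟩.

0.976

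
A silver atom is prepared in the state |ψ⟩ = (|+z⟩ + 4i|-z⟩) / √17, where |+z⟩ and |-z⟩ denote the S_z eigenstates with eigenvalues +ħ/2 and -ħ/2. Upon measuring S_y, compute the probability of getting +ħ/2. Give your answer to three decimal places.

|+y⟩ = (|+z⟩ + i|-z⟩)/√2, so ⟨+y|ψ⟩ = (5) / (√2·√17).
P = |5|² / 34 = 25/34.

0.735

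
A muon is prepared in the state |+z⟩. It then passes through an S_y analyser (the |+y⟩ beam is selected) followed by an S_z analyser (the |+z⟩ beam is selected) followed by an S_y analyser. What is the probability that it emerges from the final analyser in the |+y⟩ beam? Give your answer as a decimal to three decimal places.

0.125

First analyser (S_y): from |+z⟩, P(|+y⟩) = 1/2.
After stage 1 the state is |+y⟩; P(|+z⟩) = |⟨+z|+y⟩|² = 1/2.
After stage 2 the state is |+z⟩; P(|+y⟩) = |⟨+y|+z⟩|² = 1/2.
Joint probability = 1/2 × 1/2 × 1/2 = 0.125.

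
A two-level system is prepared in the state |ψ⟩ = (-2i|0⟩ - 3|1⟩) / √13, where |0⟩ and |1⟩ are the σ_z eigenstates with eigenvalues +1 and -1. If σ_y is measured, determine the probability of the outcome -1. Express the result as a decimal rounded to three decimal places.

|-y⟩ = (|0⟩ - i|1⟩)/√2, so ⟨-y|ψ⟩ = (-5i) / (√2·√13).
P = |-5i|² / 26 = 25/26.

0.962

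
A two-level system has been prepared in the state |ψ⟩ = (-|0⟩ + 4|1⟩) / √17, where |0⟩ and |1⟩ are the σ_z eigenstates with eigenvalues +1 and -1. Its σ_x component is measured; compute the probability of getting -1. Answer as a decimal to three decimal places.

0.735

|-x⟩ = (|0⟩ - |1⟩)/√2, so ⟨-x|ψ⟩ = (-5) / (√2·√17).
P = |-5|² / 34 = 25/34.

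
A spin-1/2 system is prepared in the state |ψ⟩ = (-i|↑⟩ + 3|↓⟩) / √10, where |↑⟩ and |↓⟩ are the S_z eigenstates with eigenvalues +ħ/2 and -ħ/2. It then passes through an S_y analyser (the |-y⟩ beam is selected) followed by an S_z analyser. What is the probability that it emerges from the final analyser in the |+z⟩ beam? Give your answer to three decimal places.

First analyser (S_y): P(|-y⟩) = |⟨-y|ψ⟩|² = 4/20.
After stage 1 the state is |-y⟩; P(|+z⟩) = |⟨+z|-y⟩|² = 1/2.
Joint probability = 4/20 × 1/2 = 0.100.

0.100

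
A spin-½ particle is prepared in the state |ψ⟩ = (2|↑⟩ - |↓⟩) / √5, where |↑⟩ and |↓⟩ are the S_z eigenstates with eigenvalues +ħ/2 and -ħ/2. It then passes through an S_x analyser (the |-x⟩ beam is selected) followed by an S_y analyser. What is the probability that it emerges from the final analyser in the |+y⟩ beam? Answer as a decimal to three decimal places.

0.450

First analyser (S_x): P(|-x⟩) = |⟨-x|ψ⟩|² = 9/10.
After stage 1 the state is |-x⟩; P(|+y⟩) = |⟨+y|-x⟩|² = 1/2.
Joint probability = 9/10 × 1/2 = 0.450.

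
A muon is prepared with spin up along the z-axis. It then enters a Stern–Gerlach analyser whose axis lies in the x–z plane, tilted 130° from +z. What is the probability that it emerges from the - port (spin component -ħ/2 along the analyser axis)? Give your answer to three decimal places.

For spin-½, the probability of finding spin-up along an axis at angle θ to the initial spin direction is cos²(θ/2); spin-down is sin²(θ/2).
θ = 130°, so P = sin²(65°) ≈ 0.821.

0.821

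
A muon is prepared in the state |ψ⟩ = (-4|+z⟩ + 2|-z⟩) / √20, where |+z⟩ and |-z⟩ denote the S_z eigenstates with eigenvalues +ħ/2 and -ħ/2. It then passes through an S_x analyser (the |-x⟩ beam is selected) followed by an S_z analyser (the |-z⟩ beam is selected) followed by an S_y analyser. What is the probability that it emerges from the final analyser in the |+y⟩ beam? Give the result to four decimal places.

0.2250

First analyser (S_x): P(|-x⟩) = |⟨-x|ψ⟩|² = 36/40.
After stage 1 the state is |-x⟩; P(|-z⟩) = |⟨-z|-x⟩|² = 1/2.
After stage 2 the state is |-z⟩; P(|+y⟩) = |⟨+y|-z⟩|² = 1/2.
Joint probability = 36/40 × 1/2 × 1/2 = 0.2250.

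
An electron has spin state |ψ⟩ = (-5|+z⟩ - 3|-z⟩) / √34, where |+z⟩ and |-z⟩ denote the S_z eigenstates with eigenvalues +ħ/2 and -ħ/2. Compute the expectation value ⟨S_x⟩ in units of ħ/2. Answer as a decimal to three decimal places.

0.882

⟨σ_x⟩ = 2 Re(a* b)/(|a|²+|b|²) with a = -5, b = -3.
a* b = 15, so ⟨σ_x⟩ = 30/34.
⟨S_x⟩ = (ħ/2)·⟨σ_x⟩.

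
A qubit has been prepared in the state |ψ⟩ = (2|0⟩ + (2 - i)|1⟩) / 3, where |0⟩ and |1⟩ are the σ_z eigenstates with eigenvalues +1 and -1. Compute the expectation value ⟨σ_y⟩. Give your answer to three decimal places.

⟨σ_y⟩ = 2 Im(a* b)/(|a|²+|b|²) with a = 2, b = (2 - i).
a* b = (4 - 2i), so ⟨σ_y⟩ = -4/9.

-0.444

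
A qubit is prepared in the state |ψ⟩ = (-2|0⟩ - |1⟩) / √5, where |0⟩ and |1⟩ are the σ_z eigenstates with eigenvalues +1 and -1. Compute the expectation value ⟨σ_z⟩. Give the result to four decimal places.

⟨σ_z⟩ = |a|² - |b|² divided by |a|²+|b|², with a, b the |0⟩, |1⟩ amplitudes.
= (4 - 1)/5 = 3/5.

0.6000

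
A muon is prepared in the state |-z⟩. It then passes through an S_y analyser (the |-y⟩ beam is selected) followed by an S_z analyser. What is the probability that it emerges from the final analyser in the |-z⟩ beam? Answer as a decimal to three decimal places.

First analyser (S_y): from |-z⟩, P(|-y⟩) = 1/2.
After stage 1 the state is |-y⟩; P(|-z⟩) = |⟨-z|-y⟩|² = 1/2.
Joint probability = 1/2 × 1/2 = 0.250.

0.250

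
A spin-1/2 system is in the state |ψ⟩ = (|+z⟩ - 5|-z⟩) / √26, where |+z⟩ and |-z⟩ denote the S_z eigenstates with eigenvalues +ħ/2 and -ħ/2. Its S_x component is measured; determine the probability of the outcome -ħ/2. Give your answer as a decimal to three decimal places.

|-x⟩ = (|+z⟩ - |-z⟩)/√2, so ⟨-x|ψ⟩ = (6) / (√2·√26).
P = |6|² / 52 = 36/52.

0.692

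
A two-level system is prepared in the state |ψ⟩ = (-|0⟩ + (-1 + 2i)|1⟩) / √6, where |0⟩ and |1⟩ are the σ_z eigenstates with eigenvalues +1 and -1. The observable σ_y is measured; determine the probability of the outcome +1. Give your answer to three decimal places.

0.167

|+y⟩ = (|0⟩ + i|1⟩)/√2, so ⟨+y|ψ⟩ = (1 + i) / (√2·√6).
P = |1 + i|² / 12 = 2/12.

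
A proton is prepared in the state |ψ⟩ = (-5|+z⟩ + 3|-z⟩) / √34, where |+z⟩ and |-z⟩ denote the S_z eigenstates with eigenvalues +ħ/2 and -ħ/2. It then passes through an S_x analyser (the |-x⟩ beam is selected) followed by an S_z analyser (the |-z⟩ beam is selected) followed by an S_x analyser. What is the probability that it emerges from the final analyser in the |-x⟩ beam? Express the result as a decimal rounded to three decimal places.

0.235

First analyser (S_x): P(|-x⟩) = |⟨-x|ψ⟩|² = 64/68.
After stage 1 the state is |-x⟩; P(|-z⟩) = |⟨-z|-x⟩|² = 1/2.
After stage 2 the state is |-z⟩; P(|-x⟩) = |⟨-x|-z⟩|² = 1/2.
Joint probability = 64/68 × 1/2 × 1/2 = 0.235.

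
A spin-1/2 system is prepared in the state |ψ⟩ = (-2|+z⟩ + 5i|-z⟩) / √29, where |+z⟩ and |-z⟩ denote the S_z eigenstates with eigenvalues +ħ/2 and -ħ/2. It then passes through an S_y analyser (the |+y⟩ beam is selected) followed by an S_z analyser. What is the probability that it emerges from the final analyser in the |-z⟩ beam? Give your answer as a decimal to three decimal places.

0.078

First analyser (S_y): P(|+y⟩) = |⟨+y|ψ⟩|² = 9/58.
After stage 1 the state is |+y⟩; P(|-z⟩) = |⟨-z|+y⟩|² = 1/2.
Joint probability = 9/58 × 1/2 = 0.078.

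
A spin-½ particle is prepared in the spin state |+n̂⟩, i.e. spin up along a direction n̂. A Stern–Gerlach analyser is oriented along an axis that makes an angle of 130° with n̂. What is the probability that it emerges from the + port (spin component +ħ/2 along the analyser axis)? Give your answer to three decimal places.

For spin-½, the probability of finding spin-up along an axis at angle θ to the initial spin direction is cos²(θ/2); spin-down is sin²(θ/2).
θ = 130°, so P = cos²(65°) ≈ 0.179.

0.179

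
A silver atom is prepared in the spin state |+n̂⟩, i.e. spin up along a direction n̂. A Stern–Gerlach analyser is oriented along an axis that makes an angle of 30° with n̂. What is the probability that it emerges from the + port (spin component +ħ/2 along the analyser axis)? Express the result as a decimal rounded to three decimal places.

For spin-½, the probability of finding spin-up along an axis at angle θ to the initial spin direction is cos²(θ/2); spin-down is sin²(θ/2).
θ = 30°, so P = cos²(15°) ≈ 0.933.

0.933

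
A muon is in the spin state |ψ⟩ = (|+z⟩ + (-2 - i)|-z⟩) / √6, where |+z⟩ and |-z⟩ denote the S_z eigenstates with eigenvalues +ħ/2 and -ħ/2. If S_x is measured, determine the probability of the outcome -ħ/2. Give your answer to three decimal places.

|-x⟩ = (|+z⟩ - |-z⟩)/√2, so ⟨-x|ψ⟩ = (3 + i) / (√2·√6).
P = |3 + i|² / 12 = 10/12.

0.833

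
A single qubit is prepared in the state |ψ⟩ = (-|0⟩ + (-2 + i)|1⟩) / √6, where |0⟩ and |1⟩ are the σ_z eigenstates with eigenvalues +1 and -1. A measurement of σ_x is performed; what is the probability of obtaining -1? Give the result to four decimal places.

0.1667

|-x⟩ = (|0⟩ - |1⟩)/√2, so ⟨-x|ψ⟩ = (1 - i) / (√2·√6).
P = |1 - i|² / 12 = 2/12.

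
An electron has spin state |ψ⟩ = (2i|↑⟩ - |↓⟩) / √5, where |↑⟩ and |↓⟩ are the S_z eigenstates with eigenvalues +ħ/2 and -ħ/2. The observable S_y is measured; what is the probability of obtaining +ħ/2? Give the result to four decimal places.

0.9000

|+y⟩ = (|↑⟩ + i|↓⟩)/√2, so ⟨+y|ψ⟩ = (3i) / (√2·√5).
P = |3i|² / 10 = 9/10.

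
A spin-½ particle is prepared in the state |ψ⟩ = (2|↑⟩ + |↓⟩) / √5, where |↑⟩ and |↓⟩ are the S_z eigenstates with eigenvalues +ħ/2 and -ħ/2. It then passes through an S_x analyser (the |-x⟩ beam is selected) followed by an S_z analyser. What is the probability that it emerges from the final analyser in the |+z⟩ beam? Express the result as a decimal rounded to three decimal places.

0.050

First analyser (S_x): P(|-x⟩) = |⟨-x|ψ⟩|² = 1/10.
After stage 1 the state is |-x⟩; P(|+z⟩) = |⟨+z|-x⟩|² = 1/2.
Joint probability = 1/10 × 1/2 = 0.050.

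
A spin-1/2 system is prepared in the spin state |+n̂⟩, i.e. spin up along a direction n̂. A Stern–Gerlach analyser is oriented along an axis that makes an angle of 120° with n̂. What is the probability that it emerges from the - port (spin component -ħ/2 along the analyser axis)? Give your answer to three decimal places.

0.750

For spin-½, the probability of finding spin-up along an axis at angle θ to the initial spin direction is cos²(θ/2); spin-down is sin²(θ/2).
θ = 120°, so P = sin²(60°) ≈ 0.750.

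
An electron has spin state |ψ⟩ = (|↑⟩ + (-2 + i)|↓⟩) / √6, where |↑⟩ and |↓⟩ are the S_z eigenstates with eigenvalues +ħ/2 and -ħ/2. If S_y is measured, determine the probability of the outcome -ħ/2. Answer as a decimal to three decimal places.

0.333

|-y⟩ = (|↑⟩ - i|↓⟩)/√2, so ⟨-y|ψ⟩ = (-2i) / (√2·√6).
P = |-2i|² / 12 = 4/12.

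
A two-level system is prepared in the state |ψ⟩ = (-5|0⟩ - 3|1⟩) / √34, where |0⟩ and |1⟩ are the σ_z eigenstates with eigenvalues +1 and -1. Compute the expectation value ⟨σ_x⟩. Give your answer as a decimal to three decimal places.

0.882

⟨σ_x⟩ = 2 Re(a* b)/(|a|²+|b|²) with a = -5, b = -3.
a* b = 15, so ⟨σ_x⟩ = 30/34.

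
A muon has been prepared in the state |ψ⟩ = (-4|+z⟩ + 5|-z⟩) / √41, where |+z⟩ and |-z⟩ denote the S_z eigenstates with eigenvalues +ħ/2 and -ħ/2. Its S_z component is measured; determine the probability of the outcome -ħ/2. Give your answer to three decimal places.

0.610

The -ħ/2 outcome corresponds to |-z⟩. Its amplitude in |ψ⟩ is 5/√41.
P = |5|² / 41 = 25/41.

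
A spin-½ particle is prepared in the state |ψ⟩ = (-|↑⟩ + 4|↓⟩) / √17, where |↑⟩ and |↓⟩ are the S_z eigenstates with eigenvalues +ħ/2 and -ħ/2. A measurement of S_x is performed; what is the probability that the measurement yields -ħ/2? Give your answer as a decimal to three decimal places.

0.735

|-x⟩ = (|↑⟩ - |↓⟩)/√2, so ⟨-x|ψ⟩ = (-5) / (√2·√17).
P = |-5|² / 34 = 25/34.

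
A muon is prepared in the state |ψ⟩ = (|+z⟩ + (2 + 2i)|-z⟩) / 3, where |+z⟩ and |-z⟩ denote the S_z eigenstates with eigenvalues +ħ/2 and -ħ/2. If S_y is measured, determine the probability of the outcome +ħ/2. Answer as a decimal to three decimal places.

|+y⟩ = (|+z⟩ + i|-z⟩)/√2, so ⟨+y|ψ⟩ = (3 - 2i) / (√2·3).
P = |3 - 2i|² / 18 = 13/18.

0.722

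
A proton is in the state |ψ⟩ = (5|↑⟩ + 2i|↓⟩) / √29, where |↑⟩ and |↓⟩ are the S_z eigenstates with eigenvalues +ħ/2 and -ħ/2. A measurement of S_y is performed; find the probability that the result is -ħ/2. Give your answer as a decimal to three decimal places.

0.155

|-y⟩ = (|↑⟩ - i|↓⟩)/√2, so ⟨-y|ψ⟩ = (3) / (√2·√29).
P = |3|² / 58 = 9/58.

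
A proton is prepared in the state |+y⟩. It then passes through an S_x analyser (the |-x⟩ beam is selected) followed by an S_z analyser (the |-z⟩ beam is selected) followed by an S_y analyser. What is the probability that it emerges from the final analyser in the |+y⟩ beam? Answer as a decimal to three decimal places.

0.125

First analyser (S_x): from |+y⟩, P(|-x⟩) = 1/2.
After stage 1 the state is |-x⟩; P(|-z⟩) = |⟨-z|-x⟩|² = 1/2.
After stage 2 the state is |-z⟩; P(|+y⟩) = |⟨+y|-z⟩|² = 1/2.
Joint probability = 1/2 × 1/2 × 1/2 = 0.125.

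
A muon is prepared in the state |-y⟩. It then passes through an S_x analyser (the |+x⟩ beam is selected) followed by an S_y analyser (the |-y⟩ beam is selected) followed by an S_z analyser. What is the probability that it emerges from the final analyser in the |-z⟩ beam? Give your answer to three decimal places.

0.125

First analyser (S_x): from |-y⟩, P(|+x⟩) = 1/2.
After stage 1 the state is |+x⟩; P(|-y⟩) = |⟨-y|+x⟩|² = 1/2.
After stage 2 the state is |-y⟩; P(|-z⟩) = |⟨-z|-y⟩|² = 1/2.
Joint probability = 1/2 × 1/2 × 1/2 = 0.125.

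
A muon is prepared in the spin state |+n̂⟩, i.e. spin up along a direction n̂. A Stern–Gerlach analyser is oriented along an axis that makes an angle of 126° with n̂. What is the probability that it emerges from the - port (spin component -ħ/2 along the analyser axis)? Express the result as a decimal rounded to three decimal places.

For spin-½, the probability of finding spin-up along an axis at angle θ to the initial spin direction is cos²(θ/2); spin-down is sin²(θ/2).
θ = 126°, so P = sin²(63°) ≈ 0.794.

0.794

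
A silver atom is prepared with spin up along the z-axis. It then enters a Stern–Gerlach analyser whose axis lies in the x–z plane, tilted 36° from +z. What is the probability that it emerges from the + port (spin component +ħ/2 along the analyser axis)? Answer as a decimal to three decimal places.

For spin-½, the probability of finding spin-up along an axis at angle θ to the initial spin direction is cos²(θ/2); spin-down is sin²(θ/2).
θ = 36°, so P = cos²(18°) ≈ 0.905.

0.905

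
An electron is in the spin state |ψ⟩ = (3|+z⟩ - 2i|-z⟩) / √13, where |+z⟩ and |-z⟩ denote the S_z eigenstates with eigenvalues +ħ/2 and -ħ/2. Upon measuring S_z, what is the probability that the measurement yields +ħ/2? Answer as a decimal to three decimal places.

0.692

The +ħ/2 outcome corresponds to |+z⟩. Its amplitude in |ψ⟩ is 3/√13.
P = |3|² / 13 = 9/13.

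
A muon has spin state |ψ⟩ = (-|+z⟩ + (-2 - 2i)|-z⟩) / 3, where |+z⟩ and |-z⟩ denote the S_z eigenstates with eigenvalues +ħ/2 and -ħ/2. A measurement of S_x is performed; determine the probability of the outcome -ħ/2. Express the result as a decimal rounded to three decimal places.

0.278

|-x⟩ = (|+z⟩ - |-z⟩)/√2, so ⟨-x|ψ⟩ = (1 + 2i) / (√2·3).
P = |1 + 2i|² / 18 = 5/18.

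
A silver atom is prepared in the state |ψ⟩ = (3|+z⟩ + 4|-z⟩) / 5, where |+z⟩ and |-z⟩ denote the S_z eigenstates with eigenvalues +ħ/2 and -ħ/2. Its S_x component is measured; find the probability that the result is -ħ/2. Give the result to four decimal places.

|-x⟩ = (|+z⟩ - |-z⟩)/√2, so ⟨-x|ψ⟩ = (-1) / (√2·5).
P = |-1|² / 50 = 1/50.

0.0200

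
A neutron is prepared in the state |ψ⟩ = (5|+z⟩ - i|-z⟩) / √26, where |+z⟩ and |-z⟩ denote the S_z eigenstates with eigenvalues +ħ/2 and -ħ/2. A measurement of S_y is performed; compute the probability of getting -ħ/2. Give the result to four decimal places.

0.6923

|-y⟩ = (|+z⟩ - i|-z⟩)/√2, so ⟨-y|ψ⟩ = (6) / (√2·√26).
P = |6|² / 52 = 36/52.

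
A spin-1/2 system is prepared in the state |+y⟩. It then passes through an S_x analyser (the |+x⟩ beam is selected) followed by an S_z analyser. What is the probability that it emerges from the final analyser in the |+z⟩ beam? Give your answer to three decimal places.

0.250

First analyser (S_x): from |+y⟩, P(|+x⟩) = 1/2.
After stage 1 the state is |+x⟩; P(|+z⟩) = |⟨+z|+x⟩|² = 1/2.
Joint probability = 1/2 × 1/2 = 0.250.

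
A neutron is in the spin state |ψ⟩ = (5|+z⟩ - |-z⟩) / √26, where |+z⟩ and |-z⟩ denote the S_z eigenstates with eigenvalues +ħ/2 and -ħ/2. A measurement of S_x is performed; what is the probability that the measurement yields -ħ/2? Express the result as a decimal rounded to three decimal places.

0.692

|-x⟩ = (|+z⟩ - |-z⟩)/√2, so ⟨-x|ψ⟩ = (6) / (√2·√26).
P = |6|² / 52 = 36/52.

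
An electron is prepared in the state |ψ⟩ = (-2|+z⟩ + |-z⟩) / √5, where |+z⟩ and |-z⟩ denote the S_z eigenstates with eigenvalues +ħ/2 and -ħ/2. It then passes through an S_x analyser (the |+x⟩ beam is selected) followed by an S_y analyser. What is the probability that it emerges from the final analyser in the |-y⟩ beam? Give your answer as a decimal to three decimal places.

First analyser (S_x): P(|+x⟩) = |⟨+x|ψ⟩|² = 1/10.
After stage 1 the state is |+x⟩; P(|-y⟩) = |⟨-y|+x⟩|² = 1/2.
Joint probability = 1/10 × 1/2 = 0.050.

0.050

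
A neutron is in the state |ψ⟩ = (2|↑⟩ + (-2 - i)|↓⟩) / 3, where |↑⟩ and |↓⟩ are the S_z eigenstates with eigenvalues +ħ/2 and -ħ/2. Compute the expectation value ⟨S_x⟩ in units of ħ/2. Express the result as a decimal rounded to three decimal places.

-0.889

⟨σ_x⟩ = 2 Re(a* b)/(|a|²+|b|²) with a = 2, b = (-2 - i).
a* b = (-4 - 2i), so ⟨σ_x⟩ = -8/9.
⟨S_x⟩ = (ħ/2)·⟨σ_x⟩.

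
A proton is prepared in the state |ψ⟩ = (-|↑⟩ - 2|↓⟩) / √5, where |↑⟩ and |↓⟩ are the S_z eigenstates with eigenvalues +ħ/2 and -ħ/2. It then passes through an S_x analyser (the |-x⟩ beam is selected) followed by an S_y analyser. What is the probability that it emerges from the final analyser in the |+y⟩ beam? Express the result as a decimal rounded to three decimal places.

0.050

First analyser (S_x): P(|-x⟩) = |⟨-x|ψ⟩|² = 1/10.
After stage 1 the state is |-x⟩; P(|+y⟩) = |⟨+y|-x⟩|² = 1/2.
Joint probability = 1/10 × 1/2 = 0.050.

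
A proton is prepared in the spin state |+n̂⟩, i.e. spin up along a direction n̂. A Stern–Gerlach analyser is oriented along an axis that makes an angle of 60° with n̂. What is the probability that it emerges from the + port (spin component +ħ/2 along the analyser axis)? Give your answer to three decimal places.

0.750

For spin-½, the probability of finding spin-up along an axis at angle θ to the initial spin direction is cos²(θ/2); spin-down is sin²(θ/2).
θ = 60°, so P = cos²(30°) ≈ 0.750.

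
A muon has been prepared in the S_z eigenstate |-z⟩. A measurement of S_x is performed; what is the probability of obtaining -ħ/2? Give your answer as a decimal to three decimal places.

0.500

In the S_z basis, |-z⟩ = |↓⟩ and |-x⟩ = (|↑⟩ - |↓⟩)/√2.
|⟨-x|-z⟩|² = 1/2.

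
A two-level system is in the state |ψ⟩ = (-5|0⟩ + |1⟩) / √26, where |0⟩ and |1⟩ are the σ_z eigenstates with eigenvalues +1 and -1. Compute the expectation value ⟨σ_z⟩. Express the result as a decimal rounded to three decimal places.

⟨σ_z⟩ = |a|² - |b|² divided by |a|²+|b|², with a, b the |0⟩, |1⟩ amplitudes.
= (25 - 1)/26 = 24/26.

0.923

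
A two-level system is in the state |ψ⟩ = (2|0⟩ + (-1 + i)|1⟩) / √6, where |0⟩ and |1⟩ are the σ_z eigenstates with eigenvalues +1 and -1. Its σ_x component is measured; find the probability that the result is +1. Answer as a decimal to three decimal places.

|+x⟩ = (|0⟩ + |1⟩)/√2, so ⟨+x|ψ⟩ = (1 + i) / (√2·√6).
P = |1 + i|² / 12 = 2/12.

0.167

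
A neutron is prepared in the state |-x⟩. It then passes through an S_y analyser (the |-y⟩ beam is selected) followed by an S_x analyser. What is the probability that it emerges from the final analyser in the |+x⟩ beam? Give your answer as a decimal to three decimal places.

First analyser (S_y): from |-x⟩, P(|-y⟩) = 1/2.
After stage 1 the state is |-y⟩; P(|+x⟩) = |⟨+x|-y⟩|² = 1/2.
Joint probability = 1/2 × 1/2 = 0.250.

0.250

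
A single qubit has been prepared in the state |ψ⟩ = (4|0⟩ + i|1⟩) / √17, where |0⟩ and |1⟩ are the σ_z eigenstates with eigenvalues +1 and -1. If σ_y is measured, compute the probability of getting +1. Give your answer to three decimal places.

|+y⟩ = (|0⟩ + i|1⟩)/√2, so ⟨+y|ψ⟩ = (5) / (√2·√17).
P = |5|² / 34 = 25/34.

0.735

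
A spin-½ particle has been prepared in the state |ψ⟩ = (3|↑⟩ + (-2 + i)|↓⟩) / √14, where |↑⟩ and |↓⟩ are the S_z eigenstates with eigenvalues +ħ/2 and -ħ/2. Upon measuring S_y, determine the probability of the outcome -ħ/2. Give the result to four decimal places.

|-y⟩ = (|↑⟩ - i|↓⟩)/√2, so ⟨-y|ψ⟩ = (2 - 2i) / (√2·√14).
P = |2 - 2i|² / 28 = 8/28.

0.2857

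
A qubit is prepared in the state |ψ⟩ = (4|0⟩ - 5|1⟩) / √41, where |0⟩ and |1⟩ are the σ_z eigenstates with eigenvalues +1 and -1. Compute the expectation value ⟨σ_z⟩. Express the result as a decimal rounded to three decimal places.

⟨σ_z⟩ = |a|² - |b|² divided by |a|²+|b|², with a, b the |0⟩, |1⟩ amplitudes.
= (16 - 25)/41 = -9/41.

-0.220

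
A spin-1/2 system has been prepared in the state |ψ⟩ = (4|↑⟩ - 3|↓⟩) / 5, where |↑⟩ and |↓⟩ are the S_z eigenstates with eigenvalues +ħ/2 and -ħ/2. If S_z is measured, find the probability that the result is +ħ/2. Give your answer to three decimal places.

0.640

The +ħ/2 outcome corresponds to |↑⟩. Its amplitude in |ψ⟩ is 4/5.
P = |4|² / 25 = 16/25.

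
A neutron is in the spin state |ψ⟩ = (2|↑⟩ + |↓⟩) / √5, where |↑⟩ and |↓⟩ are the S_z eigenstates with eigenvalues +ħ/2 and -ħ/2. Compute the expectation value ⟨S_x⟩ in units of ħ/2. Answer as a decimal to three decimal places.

⟨σ_x⟩ = 2 Re(a* b)/(|a|²+|b|²) with a = 2, b = 1.
a* b = 2, so ⟨σ_x⟩ = 4/5.
⟨S_x⟩ = (ħ/2)·⟨σ_x⟩.

0.800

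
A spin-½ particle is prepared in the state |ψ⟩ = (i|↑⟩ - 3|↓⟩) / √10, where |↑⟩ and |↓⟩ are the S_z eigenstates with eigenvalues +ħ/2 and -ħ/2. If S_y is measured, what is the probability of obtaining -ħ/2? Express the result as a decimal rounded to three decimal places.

|-y⟩ = (|↑⟩ - i|↓⟩)/√2, so ⟨-y|ψ⟩ = (-2i) / (√2·√10).
P = |-2i|² / 20 = 4/20.

0.200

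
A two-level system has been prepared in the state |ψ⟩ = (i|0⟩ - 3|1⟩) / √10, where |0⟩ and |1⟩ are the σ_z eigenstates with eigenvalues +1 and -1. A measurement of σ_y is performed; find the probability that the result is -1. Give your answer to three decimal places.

0.200

|-y⟩ = (|0⟩ - i|1⟩)/√2, so ⟨-y|ψ⟩ = (-2i) / (√2·√10).
P = |-2i|² / 20 = 4/20.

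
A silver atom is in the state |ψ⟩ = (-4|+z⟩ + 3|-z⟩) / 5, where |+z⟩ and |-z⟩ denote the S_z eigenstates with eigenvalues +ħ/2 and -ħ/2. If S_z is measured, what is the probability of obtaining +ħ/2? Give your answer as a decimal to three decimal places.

0.640

The +ħ/2 outcome corresponds to |+z⟩. Its amplitude in |ψ⟩ is -4/5.
P = |-4|² / 25 = 16/25.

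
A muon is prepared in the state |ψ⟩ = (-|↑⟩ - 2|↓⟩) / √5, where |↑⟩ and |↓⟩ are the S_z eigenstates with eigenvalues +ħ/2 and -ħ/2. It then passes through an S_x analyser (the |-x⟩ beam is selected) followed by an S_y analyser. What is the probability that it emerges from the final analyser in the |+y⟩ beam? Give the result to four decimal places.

0.0500

First analyser (S_x): P(|-x⟩) = |⟨-x|ψ⟩|² = 1/10.
After stage 1 the state is |-x⟩; P(|+y⟩) = |⟨+y|-x⟩|² = 1/2.
Joint probability = 1/10 × 1/2 = 0.0500.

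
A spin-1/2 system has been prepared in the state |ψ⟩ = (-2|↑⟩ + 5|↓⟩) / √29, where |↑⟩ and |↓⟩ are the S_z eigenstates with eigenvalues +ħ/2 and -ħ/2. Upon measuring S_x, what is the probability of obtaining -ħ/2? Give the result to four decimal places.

|-x⟩ = (|↑⟩ - |↓⟩)/√2, so ⟨-x|ψ⟩ = (-7) / (√2·√29).
P = |-7|² / 58 = 49/58.

0.8448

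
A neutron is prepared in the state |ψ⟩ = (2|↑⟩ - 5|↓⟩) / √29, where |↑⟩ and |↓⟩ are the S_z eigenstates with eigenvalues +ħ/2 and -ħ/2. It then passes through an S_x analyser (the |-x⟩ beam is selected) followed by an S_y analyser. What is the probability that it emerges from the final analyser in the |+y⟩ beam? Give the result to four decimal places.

0.4224

First analyser (S_x): P(|-x⟩) = |⟨-x|ψ⟩|² = 49/58.
After stage 1 the state is |-x⟩; P(|+y⟩) = |⟨+y|-x⟩|² = 1/2.
Joint probability = 49/58 × 1/2 = 0.4224.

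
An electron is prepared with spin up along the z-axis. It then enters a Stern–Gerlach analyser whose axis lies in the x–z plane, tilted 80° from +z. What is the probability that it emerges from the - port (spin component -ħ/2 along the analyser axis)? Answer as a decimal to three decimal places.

For spin-½, the probability of finding spin-up along an axis at angle θ to the initial spin direction is cos²(θ/2); spin-down is sin²(θ/2).
θ = 80°, so P = sin²(40°) ≈ 0.413.

0.413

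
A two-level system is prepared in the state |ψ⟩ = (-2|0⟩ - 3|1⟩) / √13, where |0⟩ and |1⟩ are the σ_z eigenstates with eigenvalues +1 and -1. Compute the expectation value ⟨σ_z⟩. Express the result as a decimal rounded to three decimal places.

⟨σ_z⟩ = |a|² - |b|² divided by |a|²+|b|², with a, b the |0⟩, |1⟩ amplitudes.
= (4 - 9)/13 = -5/13.

-0.385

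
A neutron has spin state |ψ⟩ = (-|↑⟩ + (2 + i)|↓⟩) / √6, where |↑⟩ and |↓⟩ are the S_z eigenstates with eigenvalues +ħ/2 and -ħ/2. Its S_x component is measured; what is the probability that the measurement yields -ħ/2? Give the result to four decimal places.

0.8333

|-x⟩ = (|↑⟩ - |↓⟩)/√2, so ⟨-x|ψ⟩ = (-3 - i) / (√2·√6).
P = |-3 - i|² / 12 = 10/12.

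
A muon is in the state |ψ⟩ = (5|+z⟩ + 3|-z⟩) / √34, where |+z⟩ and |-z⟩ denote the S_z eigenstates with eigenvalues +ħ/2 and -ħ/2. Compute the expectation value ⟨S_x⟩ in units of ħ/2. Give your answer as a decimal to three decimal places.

0.882

⟨σ_x⟩ = 2 Re(a* b)/(|a|²+|b|²) with a = 5, b = 3.
a* b = 15, so ⟨σ_x⟩ = 30/34.
⟨S_x⟩ = (ħ/2)·⟨σ_x⟩.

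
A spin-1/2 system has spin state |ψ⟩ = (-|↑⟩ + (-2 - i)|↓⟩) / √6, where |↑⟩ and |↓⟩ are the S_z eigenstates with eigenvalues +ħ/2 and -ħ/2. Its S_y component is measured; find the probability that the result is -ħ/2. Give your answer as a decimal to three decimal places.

0.333

|-y⟩ = (|↑⟩ - i|↓⟩)/√2, so ⟨-y|ψ⟩ = (-2i) / (√2·√6).
P = |-2i|² / 12 = 4/12.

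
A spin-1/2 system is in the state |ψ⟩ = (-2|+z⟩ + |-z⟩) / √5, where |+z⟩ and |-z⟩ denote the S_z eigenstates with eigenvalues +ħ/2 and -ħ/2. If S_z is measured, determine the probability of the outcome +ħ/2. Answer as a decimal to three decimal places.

The +ħ/2 outcome corresponds to |+z⟩. Its amplitude in |ψ⟩ is -2/√5.
P = |-2|² / 5 = 4/5.

0.800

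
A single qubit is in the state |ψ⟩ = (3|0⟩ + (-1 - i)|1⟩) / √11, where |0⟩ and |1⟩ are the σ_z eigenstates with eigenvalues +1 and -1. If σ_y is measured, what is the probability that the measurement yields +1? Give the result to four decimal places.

0.2273

|+y⟩ = (|0⟩ + i|1⟩)/√2, so ⟨+y|ψ⟩ = (2 + i) / (√2·√11).
P = |2 + i|² / 22 = 5/22.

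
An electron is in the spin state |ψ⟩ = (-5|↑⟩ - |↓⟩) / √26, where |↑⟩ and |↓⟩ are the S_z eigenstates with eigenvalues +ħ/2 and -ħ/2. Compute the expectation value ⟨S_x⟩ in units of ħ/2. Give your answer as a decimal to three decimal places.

0.385

⟨σ_x⟩ = 2 Re(a* b)/(|a|²+|b|²) with a = -5, b = -1.
a* b = 5, so ⟨σ_x⟩ = 10/26.
⟨S_x⟩ = (ħ/2)·⟨σ_x⟩.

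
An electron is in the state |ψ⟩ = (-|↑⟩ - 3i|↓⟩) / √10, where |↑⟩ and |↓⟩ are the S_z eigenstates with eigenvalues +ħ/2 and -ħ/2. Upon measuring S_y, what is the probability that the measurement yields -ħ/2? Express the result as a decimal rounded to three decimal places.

|-y⟩ = (|↑⟩ - i|↓⟩)/√2, so ⟨-y|ψ⟩ = (2) / (√2·√10).
P = |2|² / 20 = 4/20.

0.200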